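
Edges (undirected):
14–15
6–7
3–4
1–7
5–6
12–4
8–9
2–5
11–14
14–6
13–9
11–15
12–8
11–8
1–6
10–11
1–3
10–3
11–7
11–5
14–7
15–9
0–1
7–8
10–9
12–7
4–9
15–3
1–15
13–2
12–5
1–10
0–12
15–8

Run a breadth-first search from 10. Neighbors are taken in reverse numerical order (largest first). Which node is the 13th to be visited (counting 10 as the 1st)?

Visit 10; enqueue 11, 9, 3, 1 → queue [11, 9, 3, 1]
Visit 11; enqueue 15, 14, 8, 7, 5 → queue [9, 3, 1, 15, 14, 8, 7, 5]
Visit 9; enqueue 13, 4 → queue [3, 1, 15, 14, 8, 7, 5, 13, 4]
Visit 3 → queue [1, 15, 14, 8, 7, 5, 13, 4]
Visit 1; enqueue 6, 0 → queue [15, 14, 8, 7, 5, 13, 4, 6, 0]
Visit 15 → queue [14, 8, 7, 5, 13, 4, 6, 0]
Visit 14 → queue [8, 7, 5, 13, 4, 6, 0]
Visit 8; enqueue 12 → queue [7, 5, 13, 4, 6, 0, 12]
Visit 7 → queue [5, 13, 4, 6, 0, 12]
Visit 5; enqueue 2 → queue [13, 4, 6, 0, 12, 2]
Visit 13 → queue [4, 6, 0, 12, 2]
Visit 4 → queue [6, 0, 12, 2]
Visit 6 → queue [0, 12, 2]
Visit 0 → queue [12, 2]
Visit 12 → queue [2]
Visit 2 → queue []

Visit order: 10, 11, 9, 3, 1, 15, 14, 8, 7, 5, 13, 4, 6, 0, 12, 2

6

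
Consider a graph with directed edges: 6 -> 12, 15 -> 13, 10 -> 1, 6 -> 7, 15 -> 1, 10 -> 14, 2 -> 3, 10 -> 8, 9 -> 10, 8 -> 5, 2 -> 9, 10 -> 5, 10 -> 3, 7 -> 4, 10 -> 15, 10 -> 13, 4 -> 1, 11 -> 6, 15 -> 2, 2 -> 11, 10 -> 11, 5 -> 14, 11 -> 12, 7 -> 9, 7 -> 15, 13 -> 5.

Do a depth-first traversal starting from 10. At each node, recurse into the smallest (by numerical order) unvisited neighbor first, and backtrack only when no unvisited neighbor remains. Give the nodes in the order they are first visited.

Visit 10
10 → 1
10 → 3
10 → 5
5 → 14
10 → 8
10 → 11
11 → 6
6 → 7
7 → 4
7 → 9
7 → 15
15 → 2
15 → 13
6 → 12

10 1 3 5 14 8 11 6 7 4 9 15 2 13 12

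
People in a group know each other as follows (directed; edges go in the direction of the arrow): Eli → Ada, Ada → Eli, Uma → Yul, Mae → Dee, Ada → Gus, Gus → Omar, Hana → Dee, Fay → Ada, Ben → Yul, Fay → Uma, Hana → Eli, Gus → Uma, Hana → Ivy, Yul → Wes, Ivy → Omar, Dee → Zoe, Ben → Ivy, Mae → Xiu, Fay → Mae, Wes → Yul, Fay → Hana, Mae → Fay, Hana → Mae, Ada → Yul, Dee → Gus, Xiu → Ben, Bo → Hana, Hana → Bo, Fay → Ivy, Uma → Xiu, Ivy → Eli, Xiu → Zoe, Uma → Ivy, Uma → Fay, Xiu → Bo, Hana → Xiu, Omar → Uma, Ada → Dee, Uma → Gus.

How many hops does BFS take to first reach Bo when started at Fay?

2

Level 0: Fay
Level 1: Ada, Hana, Ivy, Mae, Uma
Level 2: Bo, Dee, Eli, Gus, Omar, Xiu, Yul
Level 3: Ben, Wes, Zoe
Bo first appears at level 2.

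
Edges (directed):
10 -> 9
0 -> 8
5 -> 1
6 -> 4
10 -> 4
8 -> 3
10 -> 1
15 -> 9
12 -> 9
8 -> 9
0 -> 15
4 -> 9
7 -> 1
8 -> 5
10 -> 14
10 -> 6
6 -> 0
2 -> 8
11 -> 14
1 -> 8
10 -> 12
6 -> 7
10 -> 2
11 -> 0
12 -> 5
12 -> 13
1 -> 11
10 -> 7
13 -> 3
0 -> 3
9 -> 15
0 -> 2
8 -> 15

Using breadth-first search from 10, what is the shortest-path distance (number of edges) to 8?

2

Level 0: 10
Level 1: 1, 2, 4, 6, 7, 9, 12, 14
Level 2: 0, 5, 8, 11, 13, 15
Level 3: 3
8 first appears at level 2.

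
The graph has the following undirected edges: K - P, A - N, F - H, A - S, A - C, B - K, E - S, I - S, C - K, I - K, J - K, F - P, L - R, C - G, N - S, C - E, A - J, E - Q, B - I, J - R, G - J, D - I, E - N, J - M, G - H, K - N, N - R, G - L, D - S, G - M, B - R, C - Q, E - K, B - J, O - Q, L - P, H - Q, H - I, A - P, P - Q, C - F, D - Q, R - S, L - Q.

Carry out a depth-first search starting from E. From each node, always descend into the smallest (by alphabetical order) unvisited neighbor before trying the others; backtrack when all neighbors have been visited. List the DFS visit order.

Visit E
E → C
C → A
A → J
J → B
B → I
I → D
D → Q
Q → H
H → F
F → P
P → K
K → N
N → R
R → L
L → G
G → M
R → S
Q → O

E -> C -> A -> J -> B -> I -> D -> Q -> H -> F -> P -> K -> N -> R -> L -> G -> M -> S -> O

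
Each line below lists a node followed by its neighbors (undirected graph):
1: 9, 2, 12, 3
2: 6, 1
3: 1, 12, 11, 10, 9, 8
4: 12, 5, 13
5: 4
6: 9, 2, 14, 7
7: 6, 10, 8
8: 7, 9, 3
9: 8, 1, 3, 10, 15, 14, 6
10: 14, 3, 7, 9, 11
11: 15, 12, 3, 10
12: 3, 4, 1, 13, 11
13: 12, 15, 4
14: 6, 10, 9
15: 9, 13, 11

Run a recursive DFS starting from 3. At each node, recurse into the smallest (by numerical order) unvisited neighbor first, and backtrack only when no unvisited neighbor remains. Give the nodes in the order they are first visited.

3, 1, 2, 6, 7, 8, 9, 10, 11, 12, 4, 5, 13, 15, 14

Visit 3
3 → 1
1 → 2
2 → 6
6 → 7
7 → 8
8 → 9
9 → 10
10 → 11
11 → 12
12 → 4
4 → 5
4 → 13
13 → 15
10 → 14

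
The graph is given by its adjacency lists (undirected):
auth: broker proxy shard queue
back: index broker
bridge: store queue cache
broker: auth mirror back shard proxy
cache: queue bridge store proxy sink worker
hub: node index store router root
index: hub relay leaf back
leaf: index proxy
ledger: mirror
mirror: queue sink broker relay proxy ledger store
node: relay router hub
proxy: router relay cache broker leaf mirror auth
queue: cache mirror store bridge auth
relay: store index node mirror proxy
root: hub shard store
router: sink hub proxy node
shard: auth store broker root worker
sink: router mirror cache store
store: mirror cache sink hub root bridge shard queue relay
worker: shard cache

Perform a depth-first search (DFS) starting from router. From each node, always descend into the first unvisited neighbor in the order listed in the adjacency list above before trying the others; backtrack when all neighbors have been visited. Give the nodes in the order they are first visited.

Visit router
router → sink
sink → mirror
mirror → queue
queue → cache
cache → bridge
bridge → store
store → hub
hub → node
node → relay
relay → index
index → leaf
leaf → proxy
proxy → broker
broker → auth
auth → shard
shard → root
shard → worker
broker → back
mirror → ledger

router → sink → mirror → queue → cache → bridge → store → hub → node → relay → index → leaf → proxy → broker → auth → shard → root → worker → back → ledger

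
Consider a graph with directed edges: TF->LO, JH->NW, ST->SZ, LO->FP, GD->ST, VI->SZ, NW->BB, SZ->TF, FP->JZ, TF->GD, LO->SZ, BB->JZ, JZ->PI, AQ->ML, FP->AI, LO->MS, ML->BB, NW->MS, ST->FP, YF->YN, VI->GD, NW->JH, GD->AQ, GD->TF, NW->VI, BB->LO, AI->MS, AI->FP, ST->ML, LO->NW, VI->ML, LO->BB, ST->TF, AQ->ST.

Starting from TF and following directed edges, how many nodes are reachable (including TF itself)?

16

BFS from TF visits: TF, LO, GD, SZ, NW, MS, FP, BB, ST, AQ, VI, JH, JZ, AI, ML, PI
Reachable nodes: 16 of 18 total.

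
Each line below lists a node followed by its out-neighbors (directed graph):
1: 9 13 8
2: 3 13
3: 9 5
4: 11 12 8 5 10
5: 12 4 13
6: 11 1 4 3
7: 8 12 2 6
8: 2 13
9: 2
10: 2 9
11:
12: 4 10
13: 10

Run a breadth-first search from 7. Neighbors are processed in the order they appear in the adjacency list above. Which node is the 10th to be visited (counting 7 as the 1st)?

Visit 7; enqueue 8, 12, 2, 6 → queue [8, 12, 2, 6]
Visit 8; enqueue 13 → queue [12, 2, 6, 13]
Visit 12; enqueue 4, 10 → queue [2, 6, 13, 4, 10]
Visit 2; enqueue 3 → queue [6, 13, 4, 10, 3]
Visit 6; enqueue 11, 1 → queue [13, 4, 10, 3, 11, 1]
Visit 13 → queue [4, 10, 3, 11, 1]
Visit 4; enqueue 5 → queue [10, 3, 11, 1, 5]
Visit 10; enqueue 9 → queue [3, 11, 1, 5, 9]
Visit 3 → queue [11, 1, 5, 9]
Visit 11 → queue [1, 5, 9]
Visit 1 → queue [5, 9]
Visit 5 → queue [9]
Visit 9 → queue []

Visit order: 7, 8, 12, 2, 6, 13, 4, 10, 3, 11, 1, 5, 9

11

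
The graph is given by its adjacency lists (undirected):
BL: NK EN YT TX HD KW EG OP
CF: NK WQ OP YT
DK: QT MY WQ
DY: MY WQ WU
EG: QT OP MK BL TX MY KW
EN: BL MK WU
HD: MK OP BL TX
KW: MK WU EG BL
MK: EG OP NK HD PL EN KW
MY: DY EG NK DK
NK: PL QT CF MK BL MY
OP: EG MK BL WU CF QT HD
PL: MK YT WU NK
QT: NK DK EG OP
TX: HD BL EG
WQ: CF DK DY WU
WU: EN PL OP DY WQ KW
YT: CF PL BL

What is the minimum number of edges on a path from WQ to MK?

Level 0: WQ
Level 1: CF, DK, DY, WU
Level 2: EN, KW, MY, NK, OP, PL, QT, YT
Level 3: BL, EG, HD, MK
Level 4: TX
MK first appears at level 3.

3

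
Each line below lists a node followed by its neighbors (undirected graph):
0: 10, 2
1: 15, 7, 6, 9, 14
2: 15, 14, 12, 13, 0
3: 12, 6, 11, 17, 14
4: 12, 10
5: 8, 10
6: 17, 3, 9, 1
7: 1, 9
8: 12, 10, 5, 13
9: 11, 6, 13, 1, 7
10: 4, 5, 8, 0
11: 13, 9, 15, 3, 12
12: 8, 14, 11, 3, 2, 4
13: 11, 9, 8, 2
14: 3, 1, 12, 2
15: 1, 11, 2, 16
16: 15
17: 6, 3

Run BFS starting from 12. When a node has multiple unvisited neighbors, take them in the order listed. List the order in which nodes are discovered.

12, 8, 14, 11, 3, 2, 4, 10, 5, 13, 1, 9, 15, 6, 17, 0, 7, 16

Visit 12; enqueue 8, 14, 11, 3, 2, 4 → queue [8, 14, 11, 3, 2, 4]
Visit 8; enqueue 10, 5, 13 → queue [14, 11, 3, 2, 4, 10, 5, 13]
Visit 14; enqueue 1 → queue [11, 3, 2, 4, 10, 5, 13, 1]
Visit 11; enqueue 9, 15 → queue [3, 2, 4, 10, 5, 13, 1, 9, 15]
Visit 3; enqueue 6, 17 → queue [2, 4, 10, 5, 13, 1, 9, 15, 6, 17]
Visit 2; enqueue 0 → queue [4, 10, 5, 13, 1, 9, 15, 6, 17, 0]
Visit 4 → queue [10, 5, 13, 1, 9, 15, 6, 17, 0]
Visit 10 → queue [5, 13, 1, 9, 15, 6, 17, 0]
Visit 5 → queue [13, 1, 9, 15, 6, 17, 0]
Visit 13 → queue [1, 9, 15, 6, 17, 0]
Visit 1; enqueue 7 → queue [9, 15, 6, 17, 0, 7]
Visit 9 → queue [15, 6, 17, 0, 7]
Visit 15; enqueue 16 → queue [6, 17, 0, 7, 16]
Visit 6 → queue [17, 0, 7, 16]
Visit 17 → queue [0, 7, 16]
Visit 0 → queue [7, 16]
Visit 7 → queue [16]
Visit 16 → queue []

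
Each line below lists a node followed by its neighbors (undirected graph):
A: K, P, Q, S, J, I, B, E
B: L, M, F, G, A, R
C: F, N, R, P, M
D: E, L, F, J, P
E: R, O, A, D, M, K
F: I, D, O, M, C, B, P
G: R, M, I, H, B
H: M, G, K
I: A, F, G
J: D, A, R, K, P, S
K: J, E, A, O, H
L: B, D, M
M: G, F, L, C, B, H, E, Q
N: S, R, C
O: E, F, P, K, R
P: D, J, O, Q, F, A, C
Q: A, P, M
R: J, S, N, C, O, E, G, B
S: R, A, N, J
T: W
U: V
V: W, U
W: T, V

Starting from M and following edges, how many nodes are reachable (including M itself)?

BFS from M visits: M, Q, L, H, G, F, E, C, B, P, A, D, K, R, I, O, N, J, S
Reachable nodes: 19 of 23 total.

19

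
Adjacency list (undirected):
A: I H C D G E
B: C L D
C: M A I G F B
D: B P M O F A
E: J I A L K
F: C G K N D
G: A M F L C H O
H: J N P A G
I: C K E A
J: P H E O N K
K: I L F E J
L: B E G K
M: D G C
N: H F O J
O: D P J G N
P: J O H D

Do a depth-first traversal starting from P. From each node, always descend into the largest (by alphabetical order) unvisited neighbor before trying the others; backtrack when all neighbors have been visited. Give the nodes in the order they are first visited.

P -> O -> N -> J -> K -> L -> G -> M -> D -> F -> C -> I -> E -> A -> H -> B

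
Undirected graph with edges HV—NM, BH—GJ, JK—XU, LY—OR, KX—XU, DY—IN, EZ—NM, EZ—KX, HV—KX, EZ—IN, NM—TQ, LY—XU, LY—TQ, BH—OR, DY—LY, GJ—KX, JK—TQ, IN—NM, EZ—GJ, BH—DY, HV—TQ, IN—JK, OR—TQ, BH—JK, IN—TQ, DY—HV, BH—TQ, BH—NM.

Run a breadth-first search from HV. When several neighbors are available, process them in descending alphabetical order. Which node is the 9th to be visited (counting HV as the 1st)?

Visit HV; enqueue TQ, NM, KX, DY → queue [TQ, NM, KX, DY]
Visit TQ; enqueue OR, LY, JK, IN, BH → queue [NM, KX, DY, OR, LY, JK, IN, BH]
Visit NM; enqueue EZ → queue [KX, DY, OR, LY, JK, IN, BH, EZ]
Visit KX; enqueue XU, GJ → queue [DY, OR, LY, JK, IN, BH, EZ, XU, GJ]
Visit DY → queue [OR, LY, JK, IN, BH, EZ, XU, GJ]
Visit OR → queue [LY, JK, IN, BH, EZ, XU, GJ]
Visit LY → queue [JK, IN, BH, EZ, XU, GJ]
Visit JK → queue [IN, BH, EZ, XU, GJ]
Visit IN → queue [BH, EZ, XU, GJ]
Visit BH → queue [EZ, XU, GJ]
Visit EZ → queue [XU, GJ]
Visit XU → queue [GJ]
Visit GJ → queue []

Visit order: HV, TQ, NM, KX, DY, OR, LY, JK, IN, BH, EZ, XU, GJ

IN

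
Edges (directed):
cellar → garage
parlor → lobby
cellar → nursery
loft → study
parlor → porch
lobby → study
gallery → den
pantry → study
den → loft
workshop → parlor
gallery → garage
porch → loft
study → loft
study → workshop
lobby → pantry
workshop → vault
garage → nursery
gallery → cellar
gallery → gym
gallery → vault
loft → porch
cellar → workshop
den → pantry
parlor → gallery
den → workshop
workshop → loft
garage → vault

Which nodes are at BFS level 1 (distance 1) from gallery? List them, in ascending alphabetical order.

Level 0: gallery
Level 1: cellar, den, garage, gym, vault
Level 2: loft, nursery, pantry, workshop
Level 3: parlor, porch, study
Level 4: lobby

cellar, den, garage, gym, vault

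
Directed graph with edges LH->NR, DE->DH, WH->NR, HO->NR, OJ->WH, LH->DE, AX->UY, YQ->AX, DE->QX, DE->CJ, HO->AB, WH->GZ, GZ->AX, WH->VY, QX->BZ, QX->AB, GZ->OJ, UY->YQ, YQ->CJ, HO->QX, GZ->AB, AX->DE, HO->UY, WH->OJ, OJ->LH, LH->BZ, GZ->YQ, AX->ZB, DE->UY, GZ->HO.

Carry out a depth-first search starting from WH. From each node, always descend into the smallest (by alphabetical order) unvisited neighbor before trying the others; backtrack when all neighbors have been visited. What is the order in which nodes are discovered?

WH, GZ, AB, AX, DE, CJ, DH, QX, BZ, UY, YQ, ZB, HO, NR, OJ, LH, VY

Visit WH
WH → GZ
GZ → AB
GZ → AX
AX → DE
DE → CJ
DE → DH
DE → QX
QX → BZ
DE → UY
UY → YQ
AX → ZB
GZ → HO
HO → NR
GZ → OJ
OJ → LH
WH → VY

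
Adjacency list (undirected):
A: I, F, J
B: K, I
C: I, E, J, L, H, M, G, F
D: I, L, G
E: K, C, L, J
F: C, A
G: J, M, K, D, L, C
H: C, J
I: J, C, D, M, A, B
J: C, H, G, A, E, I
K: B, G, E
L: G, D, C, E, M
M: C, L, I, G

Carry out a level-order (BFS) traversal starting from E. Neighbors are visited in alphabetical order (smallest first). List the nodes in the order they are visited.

E, C, J, K, L, F, G, H, I, M, A, B, D

Visit E; enqueue C, J, K, L → queue [C, J, K, L]
Visit C; enqueue F, G, H, I, M → queue [J, K, L, F, G, H, I, M]
Visit J; enqueue A → queue [K, L, F, G, H, I, M, A]
Visit K; enqueue B → queue [L, F, G, H, I, M, A, B]
Visit L; enqueue D → queue [F, G, H, I, M, A, B, D]
Visit F → queue [G, H, I, M, A, B, D]
Visit G → queue [H, I, M, A, B, D]
Visit H → queue [I, M, A, B, D]
Visit I → queue [M, A, B, D]
Visit M → queue [A, B, D]
Visit A → queue [B, D]
Visit B → queue [D]
Visit D → queue []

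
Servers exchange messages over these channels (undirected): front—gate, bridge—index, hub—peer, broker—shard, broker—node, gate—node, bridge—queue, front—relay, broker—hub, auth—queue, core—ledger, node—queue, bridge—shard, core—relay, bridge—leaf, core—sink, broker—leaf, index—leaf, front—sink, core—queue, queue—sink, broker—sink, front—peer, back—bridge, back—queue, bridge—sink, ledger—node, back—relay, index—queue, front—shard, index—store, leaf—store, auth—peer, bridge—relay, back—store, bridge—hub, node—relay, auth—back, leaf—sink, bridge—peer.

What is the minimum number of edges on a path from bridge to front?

2

Level 0: bridge
Level 1: back, hub, index, leaf, peer, queue, relay, shard, sink
Level 2: auth, broker, core, front, node, store
Level 3: gate, ledger
front first appears at level 2.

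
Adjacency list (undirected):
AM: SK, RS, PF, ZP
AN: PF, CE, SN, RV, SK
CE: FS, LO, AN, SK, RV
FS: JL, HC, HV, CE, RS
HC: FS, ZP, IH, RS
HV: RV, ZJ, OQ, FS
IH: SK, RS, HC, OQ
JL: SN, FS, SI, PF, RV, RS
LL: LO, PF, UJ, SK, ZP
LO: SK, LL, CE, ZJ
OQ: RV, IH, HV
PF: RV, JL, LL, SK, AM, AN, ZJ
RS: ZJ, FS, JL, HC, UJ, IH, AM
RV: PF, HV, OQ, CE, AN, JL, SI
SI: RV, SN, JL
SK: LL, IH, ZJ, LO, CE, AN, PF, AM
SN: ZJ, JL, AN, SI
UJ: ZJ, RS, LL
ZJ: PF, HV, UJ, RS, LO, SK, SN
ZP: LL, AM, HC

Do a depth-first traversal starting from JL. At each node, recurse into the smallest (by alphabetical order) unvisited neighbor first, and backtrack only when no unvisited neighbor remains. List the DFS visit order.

JL, FS, CE, AN, PF, AM, RS, HC, IH, OQ, HV, RV, SI, SN, ZJ, LO, LL, SK, UJ, ZP

Visit JL
JL → FS
FS → CE
CE → AN
AN → PF
PF → AM
AM → RS
RS → HC
HC → IH
IH → OQ
OQ → HV
HV → RV
RV → SI
SI → SN
SN → ZJ
ZJ → LO
LO → LL
LL → SK
LL → UJ
LL → ZP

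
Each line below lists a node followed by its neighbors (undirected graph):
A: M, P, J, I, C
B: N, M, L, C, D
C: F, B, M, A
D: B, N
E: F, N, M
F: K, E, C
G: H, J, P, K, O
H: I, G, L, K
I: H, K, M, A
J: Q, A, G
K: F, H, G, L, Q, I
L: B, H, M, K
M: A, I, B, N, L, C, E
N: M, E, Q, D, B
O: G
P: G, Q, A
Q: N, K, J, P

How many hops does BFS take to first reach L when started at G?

Level 0: G
Level 1: H, J, K, O, P
Level 2: A, F, I, L, Q
Level 3: B, C, E, M, N
Level 4: D
L first appears at level 2.

2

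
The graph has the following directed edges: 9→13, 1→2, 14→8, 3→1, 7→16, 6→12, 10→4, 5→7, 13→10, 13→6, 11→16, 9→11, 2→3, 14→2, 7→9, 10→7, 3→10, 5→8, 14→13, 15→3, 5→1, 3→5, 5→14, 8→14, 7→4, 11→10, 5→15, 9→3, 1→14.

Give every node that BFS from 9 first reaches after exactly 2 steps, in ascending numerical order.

1, 5, 6, 10, 16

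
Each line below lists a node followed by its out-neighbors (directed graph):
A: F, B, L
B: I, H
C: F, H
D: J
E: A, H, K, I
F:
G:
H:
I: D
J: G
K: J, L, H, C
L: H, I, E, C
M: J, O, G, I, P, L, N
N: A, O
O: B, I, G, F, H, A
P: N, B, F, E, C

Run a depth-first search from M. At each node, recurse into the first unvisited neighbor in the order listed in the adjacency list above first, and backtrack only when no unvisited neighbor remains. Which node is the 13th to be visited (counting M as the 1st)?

K

Visit M
M → J
J → G
M → O
O → B
B → I
I → D
B → H
O → F
O → A
A → L
L → E
E → K
K → C
M → P
P → N

Visit order: M, J, G, O, B, I, D, H, F, A, L, E, K, C, P, N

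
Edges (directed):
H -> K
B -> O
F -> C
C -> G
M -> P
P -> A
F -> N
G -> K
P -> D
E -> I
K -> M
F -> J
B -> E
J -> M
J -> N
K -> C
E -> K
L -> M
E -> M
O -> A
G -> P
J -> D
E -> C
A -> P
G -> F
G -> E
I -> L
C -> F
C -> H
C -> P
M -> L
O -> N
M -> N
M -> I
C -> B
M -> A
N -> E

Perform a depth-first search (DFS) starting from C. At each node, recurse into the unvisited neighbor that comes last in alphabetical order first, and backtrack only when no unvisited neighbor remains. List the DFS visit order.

C -> P -> D -> A -> H -> K -> M -> N -> E -> I -> L -> G -> F -> J -> B -> O

Visit C
C → P
P → D
P → A
C → H
H → K
K → M
M → N
N → E
E → I
I → L
C → G
G → F
F → J
C → B
B → O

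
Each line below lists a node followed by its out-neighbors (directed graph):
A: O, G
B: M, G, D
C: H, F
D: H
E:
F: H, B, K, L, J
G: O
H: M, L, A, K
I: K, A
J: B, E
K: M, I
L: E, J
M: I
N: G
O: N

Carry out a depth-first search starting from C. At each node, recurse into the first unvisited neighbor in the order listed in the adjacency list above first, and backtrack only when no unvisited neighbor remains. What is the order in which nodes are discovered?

C, H, M, I, K, A, O, N, G, L, E, J, B, D, F

Visit C
C → H
H → M
M → I
I → K
I → A
A → O
O → N
N → G
H → L
L → E
L → J
J → B
B → D
C → F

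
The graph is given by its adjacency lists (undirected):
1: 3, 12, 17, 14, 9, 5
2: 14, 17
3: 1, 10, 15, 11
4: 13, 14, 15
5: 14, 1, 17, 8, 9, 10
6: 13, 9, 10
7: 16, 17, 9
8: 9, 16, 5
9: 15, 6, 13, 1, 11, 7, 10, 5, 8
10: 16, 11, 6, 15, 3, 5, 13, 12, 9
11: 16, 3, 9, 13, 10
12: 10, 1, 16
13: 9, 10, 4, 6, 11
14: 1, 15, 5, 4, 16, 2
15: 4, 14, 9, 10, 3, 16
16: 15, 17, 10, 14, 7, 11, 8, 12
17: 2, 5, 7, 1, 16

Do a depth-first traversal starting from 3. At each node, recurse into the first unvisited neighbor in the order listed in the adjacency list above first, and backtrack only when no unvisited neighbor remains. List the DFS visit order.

3, 1, 12, 10, 16, 15, 4, 13, 9, 6, 11, 7, 17, 2, 14, 5, 8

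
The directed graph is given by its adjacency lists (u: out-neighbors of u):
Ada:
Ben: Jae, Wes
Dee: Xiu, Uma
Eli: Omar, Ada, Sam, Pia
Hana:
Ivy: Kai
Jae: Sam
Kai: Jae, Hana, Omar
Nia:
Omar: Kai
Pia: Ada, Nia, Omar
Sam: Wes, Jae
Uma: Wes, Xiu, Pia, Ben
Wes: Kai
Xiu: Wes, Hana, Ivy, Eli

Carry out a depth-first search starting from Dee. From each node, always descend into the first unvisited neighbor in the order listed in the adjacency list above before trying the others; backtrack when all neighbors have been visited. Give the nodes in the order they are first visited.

Dee -> Xiu -> Wes -> Kai -> Jae -> Sam -> Hana -> Omar -> Ivy -> Eli -> Ada -> Pia -> Nia -> Uma -> Ben

Visit Dee
Dee → Xiu
Xiu → Wes
Wes → Kai
Kai → Jae
Jae → Sam
Kai → Hana
Kai → Omar
Xiu → Ivy
Xiu → Eli
Eli → Ada
Eli → Pia
Pia → Nia
Dee → Uma
Uma → Ben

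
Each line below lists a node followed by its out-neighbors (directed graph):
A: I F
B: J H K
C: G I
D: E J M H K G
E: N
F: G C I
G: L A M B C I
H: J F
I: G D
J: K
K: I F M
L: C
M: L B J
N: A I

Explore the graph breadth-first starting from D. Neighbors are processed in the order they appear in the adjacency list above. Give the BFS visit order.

D, E, J, M, H, K, G, N, L, B, F, I, A, C

Visit D; enqueue E, J, M, H, K, G → queue [E, J, M, H, K, G]
Visit E; enqueue N → queue [J, M, H, K, G, N]
Visit J → queue [M, H, K, G, N]
Visit M; enqueue L, B → queue [H, K, G, N, L, B]
Visit H; enqueue F → queue [K, G, N, L, B, F]
Visit K; enqueue I → queue [G, N, L, B, F, I]
Visit G; enqueue A, C → queue [N, L, B, F, I, A, C]
Visit N → queue [L, B, F, I, A, C]
Visit L → queue [B, F, I, A, C]
Visit B → queue [F, I, A, C]
Visit F → queue [I, A, C]
Visit I → queue [A, C]
Visit A → queue [C]
Visit C → queue []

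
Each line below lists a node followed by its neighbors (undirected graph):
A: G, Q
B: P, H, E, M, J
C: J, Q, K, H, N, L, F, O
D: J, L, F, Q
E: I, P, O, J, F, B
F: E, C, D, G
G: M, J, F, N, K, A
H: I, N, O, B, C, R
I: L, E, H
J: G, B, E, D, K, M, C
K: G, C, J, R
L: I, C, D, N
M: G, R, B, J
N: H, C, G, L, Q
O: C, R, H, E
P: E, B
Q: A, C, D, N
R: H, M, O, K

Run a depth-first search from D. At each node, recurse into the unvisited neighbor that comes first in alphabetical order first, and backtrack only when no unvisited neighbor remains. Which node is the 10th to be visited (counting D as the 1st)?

Visit D
D → F
F → C
C → H
H → B
B → E
E → I
I → L
L → N
N → G
G → A
A → Q
G → J
J → K
K → R
R → M
R → O
E → P

Visit order: D, F, C, H, B, E, I, L, N, G, A, Q, J, K, R, M, O, P

G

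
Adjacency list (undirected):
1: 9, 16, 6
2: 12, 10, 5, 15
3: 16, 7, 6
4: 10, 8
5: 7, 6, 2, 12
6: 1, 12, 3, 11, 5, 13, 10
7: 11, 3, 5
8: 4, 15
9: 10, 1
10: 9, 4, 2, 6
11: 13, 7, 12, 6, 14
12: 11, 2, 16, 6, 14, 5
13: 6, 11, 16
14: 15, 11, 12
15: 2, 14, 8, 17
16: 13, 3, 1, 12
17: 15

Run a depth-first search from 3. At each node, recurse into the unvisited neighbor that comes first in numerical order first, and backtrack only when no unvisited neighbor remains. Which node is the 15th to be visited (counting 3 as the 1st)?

17

Visit 3
3 → 6
6 → 1
1 → 9
9 → 10
10 → 2
2 → 5
5 → 7
7 → 11
11 → 12
12 → 14
14 → 15
15 → 8
8 → 4
15 → 17
12 → 16
16 → 13

Visit order: 3, 6, 1, 9, 10, 2, 5, 7, 11, 12, 14, 15, 8, 4, 17, 16, 13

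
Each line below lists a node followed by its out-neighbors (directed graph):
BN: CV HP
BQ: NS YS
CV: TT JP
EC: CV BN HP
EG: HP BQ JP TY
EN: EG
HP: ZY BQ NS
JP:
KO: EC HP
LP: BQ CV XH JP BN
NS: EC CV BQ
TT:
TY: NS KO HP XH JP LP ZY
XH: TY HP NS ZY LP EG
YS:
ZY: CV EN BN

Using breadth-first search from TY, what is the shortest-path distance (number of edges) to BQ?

2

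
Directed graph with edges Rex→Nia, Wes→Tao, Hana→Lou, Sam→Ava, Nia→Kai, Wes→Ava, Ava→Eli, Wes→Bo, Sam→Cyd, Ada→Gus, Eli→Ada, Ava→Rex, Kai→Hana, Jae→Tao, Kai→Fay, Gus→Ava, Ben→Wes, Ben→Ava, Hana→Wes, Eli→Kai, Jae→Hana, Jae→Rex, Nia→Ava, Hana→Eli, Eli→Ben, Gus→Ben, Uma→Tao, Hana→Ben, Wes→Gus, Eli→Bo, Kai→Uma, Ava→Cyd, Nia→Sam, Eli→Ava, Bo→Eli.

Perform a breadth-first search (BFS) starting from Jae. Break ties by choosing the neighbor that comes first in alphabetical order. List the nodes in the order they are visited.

Visit Jae; enqueue Hana, Rex, Tao → queue [Hana, Rex, Tao]
Visit Hana; enqueue Ben, Eli, Lou, Wes → queue [Rex, Tao, Ben, Eli, Lou, Wes]
Visit Rex; enqueue Nia → queue [Tao, Ben, Eli, Lou, Wes, Nia]
Visit Tao → queue [Ben, Eli, Lou, Wes, Nia]
Visit Ben; enqueue Ava → queue [Eli, Lou, Wes, Nia, Ava]
Visit Eli; enqueue Ada, Bo, Kai → queue [Lou, Wes, Nia, Ava, Ada, Bo, Kai]
Visit Lou → queue [Wes, Nia, Ava, Ada, Bo, Kai]
Visit Wes; enqueue Gus → queue [Nia, Ava, Ada, Bo, Kai, Gus]
Visit Nia; enqueue Sam → queue [Ava, Ada, Bo, Kai, Gus, Sam]
Visit Ava; enqueue Cyd → queue [Ada, Bo, Kai, Gus, Sam, Cyd]
Visit Ada → queue [Bo, Kai, Gus, Sam, Cyd]
Visit Bo → queue [Kai, Gus, Sam, Cyd]
Visit Kai; enqueue Fay, Uma → queue [Gus, Sam, Cyd, Fay, Uma]
Visit Gus → queue [Sam, Cyd, Fay, Uma]
Visit Sam → queue [Cyd, Fay, Uma]
Visit Cyd → queue [Fay, Uma]
Visit Fay → queue [Uma]
Visit Uma → queue []

Jae -> Hana -> Rex -> Tao -> Ben -> Eli -> Lou -> Wes -> Nia -> Ava -> Ada -> Bo -> Kai -> Gus -> Sam -> Cyd -> Fay -> Uma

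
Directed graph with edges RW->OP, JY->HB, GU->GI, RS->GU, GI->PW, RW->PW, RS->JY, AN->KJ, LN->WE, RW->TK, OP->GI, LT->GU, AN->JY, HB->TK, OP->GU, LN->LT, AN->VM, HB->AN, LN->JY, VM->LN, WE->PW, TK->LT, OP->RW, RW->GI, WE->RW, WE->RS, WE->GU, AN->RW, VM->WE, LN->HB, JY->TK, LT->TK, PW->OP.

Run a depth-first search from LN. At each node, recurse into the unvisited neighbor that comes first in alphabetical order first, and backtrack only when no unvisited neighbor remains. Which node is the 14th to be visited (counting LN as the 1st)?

WE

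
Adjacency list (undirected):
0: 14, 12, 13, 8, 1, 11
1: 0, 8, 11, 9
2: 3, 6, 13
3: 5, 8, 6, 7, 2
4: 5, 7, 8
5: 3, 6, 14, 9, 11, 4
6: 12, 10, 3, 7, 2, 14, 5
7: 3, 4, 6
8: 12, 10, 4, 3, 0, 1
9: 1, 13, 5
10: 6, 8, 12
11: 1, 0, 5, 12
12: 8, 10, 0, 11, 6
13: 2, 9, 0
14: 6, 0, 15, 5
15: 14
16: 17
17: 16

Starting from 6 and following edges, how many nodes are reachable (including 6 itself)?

16

BFS from 6 visits: 6, 14, 12, 10, 7, 5, 3, 2, 15, 0, 11, 8, 4, 9, 13, 1
Reachable nodes: 16 of 18 total.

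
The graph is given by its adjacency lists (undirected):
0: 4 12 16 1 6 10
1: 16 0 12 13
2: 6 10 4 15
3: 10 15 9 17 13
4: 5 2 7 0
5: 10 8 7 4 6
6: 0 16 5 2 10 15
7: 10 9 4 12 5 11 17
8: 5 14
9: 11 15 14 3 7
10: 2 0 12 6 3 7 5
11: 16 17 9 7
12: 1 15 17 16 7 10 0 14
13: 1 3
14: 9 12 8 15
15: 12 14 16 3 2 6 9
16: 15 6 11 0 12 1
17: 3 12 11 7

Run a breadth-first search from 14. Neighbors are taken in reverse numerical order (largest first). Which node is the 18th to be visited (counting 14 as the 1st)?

4

Visit 14; enqueue 15, 12, 9, 8 → queue [15, 12, 9, 8]
Visit 15; enqueue 16, 6, 3, 2 → queue [12, 9, 8, 16, 6, 3, 2]
Visit 12; enqueue 17, 10, 7, 1, 0 → queue [9, 8, 16, 6, 3, 2, 17, 10, 7, 1, 0]
Visit 9; enqueue 11 → queue [8, 16, 6, 3, 2, 17, 10, 7, 1, 0, 11]
Visit 8; enqueue 5 → queue [16, 6, 3, 2, 17, 10, 7, 1, 0, 11, 5]
Visit 16 → queue [6, 3, 2, 17, 10, 7, 1, 0, 11, 5]
Visit 6 → queue [3, 2, 17, 10, 7, 1, 0, 11, 5]
Visit 3; enqueue 13 → queue [2, 17, 10, 7, 1, 0, 11, 5, 13]
Visit 2; enqueue 4 → queue [17, 10, 7, 1, 0, 11, 5, 13, 4]
Visit 17 → queue [10, 7, 1, 0, 11, 5, 13, 4]
Visit 10 → queue [7, 1, 0, 11, 5, 13, 4]
Visit 7 → queue [1, 0, 11, 5, 13, 4]
Visit 1 → queue [0, 11, 5, 13, 4]
Visit 0 → queue [11, 5, 13, 4]
Visit 11 → queue [5, 13, 4]
Visit 5 → queue [13, 4]
Visit 13 → queue [4]
Visit 4 → queue []

Visit order: 14, 15, 12, 9, 8, 16, 6, 3, 2, 17, 10, 7, 1, 0, 11, 5, 13, 4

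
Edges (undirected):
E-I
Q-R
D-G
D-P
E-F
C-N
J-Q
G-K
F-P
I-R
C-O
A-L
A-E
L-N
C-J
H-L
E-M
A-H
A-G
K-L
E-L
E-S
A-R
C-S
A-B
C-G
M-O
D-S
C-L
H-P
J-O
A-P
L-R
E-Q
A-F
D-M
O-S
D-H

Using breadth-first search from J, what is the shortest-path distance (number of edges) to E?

Level 0: J
Level 1: C, O, Q
Level 2: E, G, L, M, N, R, S
Level 3: A, D, F, H, I, K
Level 4: B, P
E first appears at level 2.

2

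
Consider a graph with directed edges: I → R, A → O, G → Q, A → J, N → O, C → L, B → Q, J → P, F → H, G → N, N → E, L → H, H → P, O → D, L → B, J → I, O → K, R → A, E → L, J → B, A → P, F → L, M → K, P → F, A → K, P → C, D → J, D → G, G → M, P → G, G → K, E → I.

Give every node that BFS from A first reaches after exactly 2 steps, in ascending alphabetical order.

B, C, D, F, G, I

Level 0: A
Level 1: J, K, O, P
Level 2: B, C, D, F, G, I
Level 3: H, L, M, N, Q, R
Level 4: E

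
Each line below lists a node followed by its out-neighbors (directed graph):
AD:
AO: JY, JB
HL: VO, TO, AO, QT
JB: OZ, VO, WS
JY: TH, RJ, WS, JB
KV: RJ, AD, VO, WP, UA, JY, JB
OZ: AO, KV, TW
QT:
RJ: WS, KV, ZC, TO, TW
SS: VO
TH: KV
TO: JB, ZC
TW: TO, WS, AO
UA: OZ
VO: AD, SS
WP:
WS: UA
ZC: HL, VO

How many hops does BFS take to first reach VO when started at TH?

2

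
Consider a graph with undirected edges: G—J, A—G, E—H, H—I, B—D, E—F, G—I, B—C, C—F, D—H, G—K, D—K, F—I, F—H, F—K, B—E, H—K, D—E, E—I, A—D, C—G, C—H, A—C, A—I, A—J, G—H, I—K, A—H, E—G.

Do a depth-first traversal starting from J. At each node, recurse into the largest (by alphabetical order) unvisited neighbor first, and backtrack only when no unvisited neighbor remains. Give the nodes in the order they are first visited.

Visit J
J → G
G → K
K → I
I → H
H → F
F → E
E → D
D → B
B → C
C → A

J, G, K, I, H, F, E, D, B, C, A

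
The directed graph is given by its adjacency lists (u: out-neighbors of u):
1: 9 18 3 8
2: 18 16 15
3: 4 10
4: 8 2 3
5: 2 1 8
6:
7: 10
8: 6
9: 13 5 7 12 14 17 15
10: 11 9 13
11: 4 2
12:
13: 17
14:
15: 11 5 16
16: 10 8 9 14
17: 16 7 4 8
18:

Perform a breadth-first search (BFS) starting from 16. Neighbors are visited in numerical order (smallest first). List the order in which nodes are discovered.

16 -> 8 -> 9 -> 10 -> 14 -> 6 -> 5 -> 7 -> 12 -> 13 -> 15 -> 17 -> 11 -> 1 -> 2 -> 4 -> 3 -> 18

Visit 16; enqueue 8, 9, 10, 14 → queue [8, 9, 10, 14]
Visit 8; enqueue 6 → queue [9, 10, 14, 6]
Visit 9; enqueue 5, 7, 12, 13, 15, 17 → queue [10, 14, 6, 5, 7, 12, 13, 15, 17]
Visit 10; enqueue 11 → queue [14, 6, 5, 7, 12, 13, 15, 17, 11]
Visit 14 → queue [6, 5, 7, 12, 13, 15, 17, 11]
Visit 6 → queue [5, 7, 12, 13, 15, 17, 11]
Visit 5; enqueue 1, 2 → queue [7, 12, 13, 15, 17, 11, 1, 2]
Visit 7 → queue [12, 13, 15, 17, 11, 1, 2]
Visit 12 → queue [13, 15, 17, 11, 1, 2]
Visit 13 → queue [15, 17, 11, 1, 2]
Visit 15 → queue [17, 11, 1, 2]
Visit 17; enqueue 4 → queue [11, 1, 2, 4]
Visit 11 → queue [1, 2, 4]
Visit 1; enqueue 3, 18 → queue [2, 4, 3, 18]
Visit 2 → queue [4, 3, 18]
Visit 4 → queue [3, 18]
Visit 3 → queue [18]
Visit 18 → queue []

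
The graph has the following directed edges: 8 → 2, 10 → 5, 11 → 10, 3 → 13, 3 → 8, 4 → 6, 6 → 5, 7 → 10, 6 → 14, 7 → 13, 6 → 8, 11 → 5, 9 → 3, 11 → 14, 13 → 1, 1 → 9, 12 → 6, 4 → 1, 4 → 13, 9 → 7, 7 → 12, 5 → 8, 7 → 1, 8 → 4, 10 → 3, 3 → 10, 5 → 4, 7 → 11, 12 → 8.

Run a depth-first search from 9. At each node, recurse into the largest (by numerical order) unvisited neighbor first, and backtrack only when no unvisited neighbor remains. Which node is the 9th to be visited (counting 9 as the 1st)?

Visit 9
9 → 7
7 → 13
13 → 1
7 → 12
12 → 8
8 → 4
4 → 6
6 → 14
6 → 5
8 → 2
7 → 11
11 → 10
10 → 3

Visit order: 9, 7, 13, 1, 12, 8, 4, 6, 14, 5, 2, 11, 10, 3

14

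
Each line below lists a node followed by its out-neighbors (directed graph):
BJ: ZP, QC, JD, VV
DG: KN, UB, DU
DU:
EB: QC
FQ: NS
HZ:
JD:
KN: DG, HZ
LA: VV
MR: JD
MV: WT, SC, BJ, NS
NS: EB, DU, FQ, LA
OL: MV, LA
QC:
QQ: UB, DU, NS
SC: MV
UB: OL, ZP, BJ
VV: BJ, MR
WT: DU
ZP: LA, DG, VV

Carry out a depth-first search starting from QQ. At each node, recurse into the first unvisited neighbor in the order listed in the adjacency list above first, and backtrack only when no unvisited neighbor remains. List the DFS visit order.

Visit QQ
QQ → UB
UB → OL
OL → MV
MV → WT
WT → DU
MV → SC
MV → BJ
BJ → ZP
ZP → LA
LA → VV
VV → MR
MR → JD
ZP → DG
DG → KN
KN → HZ
BJ → QC
MV → NS
NS → EB
NS → FQ

QQ → UB → OL → MV → WT → DU → SC → BJ → ZP → LA → VV → MR → JD → DG → KN → HZ → QC → NS → EB → FQ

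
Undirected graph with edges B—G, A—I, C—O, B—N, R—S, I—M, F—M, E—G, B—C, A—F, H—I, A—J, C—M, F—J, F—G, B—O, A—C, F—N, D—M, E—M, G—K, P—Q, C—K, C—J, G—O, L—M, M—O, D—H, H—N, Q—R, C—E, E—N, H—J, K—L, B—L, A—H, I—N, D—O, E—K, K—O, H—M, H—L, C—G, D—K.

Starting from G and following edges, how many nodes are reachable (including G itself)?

15

BFS from G visits: G, O, K, F, E, C, B, M, D, L, N, J, A, I, H
Reachable nodes: 15 of 19 total.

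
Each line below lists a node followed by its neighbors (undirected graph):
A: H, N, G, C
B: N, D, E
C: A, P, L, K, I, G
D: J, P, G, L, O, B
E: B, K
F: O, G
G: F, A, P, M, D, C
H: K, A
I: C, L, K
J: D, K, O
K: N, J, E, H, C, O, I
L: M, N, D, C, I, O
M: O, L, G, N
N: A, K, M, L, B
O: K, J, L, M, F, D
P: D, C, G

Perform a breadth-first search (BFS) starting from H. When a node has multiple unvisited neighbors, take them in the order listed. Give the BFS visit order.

H, K, A, N, J, E, C, O, I, G, M, L, B, D, P, F

Visit H; enqueue K, A → queue [K, A]
Visit K; enqueue N, J, E, C, O, I → queue [A, N, J, E, C, O, I]
Visit A; enqueue G → queue [N, J, E, C, O, I, G]
Visit N; enqueue M, L, B → queue [J, E, C, O, I, G, M, L, B]
Visit J; enqueue D → queue [E, C, O, I, G, M, L, B, D]
Visit E → queue [C, O, I, G, M, L, B, D]
Visit C; enqueue P → queue [O, I, G, M, L, B, D, P]
Visit O; enqueue F → queue [I, G, M, L, B, D, P, F]
Visit I → queue [G, M, L, B, D, P, F]
Visit G → queue [M, L, B, D, P, F]
Visit M → queue [L, B, D, P, F]
Visit L → queue [B, D, P, F]
Visit B → queue [D, P, F]
Visit D → queue [P, F]
Visit P → queue [F]
Visit F → queue []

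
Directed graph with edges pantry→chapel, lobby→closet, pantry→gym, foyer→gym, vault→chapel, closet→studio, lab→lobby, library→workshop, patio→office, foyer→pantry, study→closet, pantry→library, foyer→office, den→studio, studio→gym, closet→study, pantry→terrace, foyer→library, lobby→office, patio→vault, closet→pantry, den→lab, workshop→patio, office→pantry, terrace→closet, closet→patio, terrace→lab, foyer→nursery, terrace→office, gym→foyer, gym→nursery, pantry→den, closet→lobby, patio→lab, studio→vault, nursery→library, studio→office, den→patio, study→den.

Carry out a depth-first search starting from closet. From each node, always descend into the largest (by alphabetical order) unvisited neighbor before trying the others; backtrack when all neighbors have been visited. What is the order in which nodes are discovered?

closet → study → den → studio → vault → chapel → office → pantry → terrace → lab → lobby → library → workshop → patio → gym → nursery → foyer

Visit closet
closet → study
study → den
den → studio
studio → vault
vault → chapel
studio → office
office → pantry
pantry → terrace
terrace → lab
lab → lobby
pantry → library
library → workshop
workshop → patio
pantry → gym
gym → nursery
gym → foyer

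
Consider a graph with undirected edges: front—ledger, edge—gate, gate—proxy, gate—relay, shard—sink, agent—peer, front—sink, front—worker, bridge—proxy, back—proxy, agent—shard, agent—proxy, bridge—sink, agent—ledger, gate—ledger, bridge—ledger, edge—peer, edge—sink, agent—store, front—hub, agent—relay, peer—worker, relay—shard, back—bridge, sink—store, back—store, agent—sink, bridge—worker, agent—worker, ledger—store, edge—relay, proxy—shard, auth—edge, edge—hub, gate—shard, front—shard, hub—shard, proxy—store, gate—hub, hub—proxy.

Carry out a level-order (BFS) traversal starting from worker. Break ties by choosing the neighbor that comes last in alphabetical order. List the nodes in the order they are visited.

Visit worker; enqueue peer, front, bridge, agent → queue [peer, front, bridge, agent]
Visit peer; enqueue edge → queue [front, bridge, agent, edge]
Visit front; enqueue sink, shard, ledger, hub → queue [bridge, agent, edge, sink, shard, ledger, hub]
Visit bridge; enqueue proxy, back → queue [agent, edge, sink, shard, ledger, hub, proxy, back]
Visit agent; enqueue store, relay → queue [edge, sink, shard, ledger, hub, proxy, back, store, relay]
Visit edge; enqueue gate, auth → queue [sink, shard, ledger, hub, proxy, back, store, relay, gate, auth]
Visit sink → queue [shard, ledger, hub, proxy, back, store, relay, gate, auth]
Visit shard → queue [ledger, hub, proxy, back, store, relay, gate, auth]
Visit ledger → queue [hub, proxy, back, store, relay, gate, auth]
Visit hub → queue [proxy, back, store, relay, gate, auth]
Visit proxy → queue [back, store, relay, gate, auth]
Visit back → queue [store, relay, gate, auth]
Visit store → queue [relay, gate, auth]
Visit relay → queue [gate, auth]
Visit gate → queue [auth]
Visit auth → queue []

worker → peer → front → bridge → agent → edge → sink → shard → ledger → hub → proxy → back → store → relay → gate → auth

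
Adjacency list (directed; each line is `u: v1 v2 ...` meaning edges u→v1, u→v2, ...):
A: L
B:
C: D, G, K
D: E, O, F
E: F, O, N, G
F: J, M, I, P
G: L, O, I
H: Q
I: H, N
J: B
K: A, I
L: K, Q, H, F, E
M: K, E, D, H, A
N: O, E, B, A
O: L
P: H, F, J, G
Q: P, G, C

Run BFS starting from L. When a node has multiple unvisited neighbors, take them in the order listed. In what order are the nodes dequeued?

L, K, Q, H, F, E, A, I, P, G, C, J, M, O, N, D, B

Visit L; enqueue K, Q, H, F, E → queue [K, Q, H, F, E]
Visit K; enqueue A, I → queue [Q, H, F, E, A, I]
Visit Q; enqueue P, G, C → queue [H, F, E, A, I, P, G, C]
Visit H → queue [F, E, A, I, P, G, C]
Visit F; enqueue J, M → queue [E, A, I, P, G, C, J, M]
Visit E; enqueue O, N → queue [A, I, P, G, C, J, M, O, N]
Visit A → queue [I, P, G, C, J, M, O, N]
Visit I → queue [P, G, C, J, M, O, N]
Visit P → queue [G, C, J, M, O, N]
Visit G → queue [C, J, M, O, N]
Visit C; enqueue D → queue [J, M, O, N, D]
Visit J; enqueue B → queue [M, O, N, D, B]
Visit M → queue [O, N, D, B]
Visit O → queue [N, D, B]
Visit N → queue [D, B]
Visit D → queue [B]
Visit B → queue []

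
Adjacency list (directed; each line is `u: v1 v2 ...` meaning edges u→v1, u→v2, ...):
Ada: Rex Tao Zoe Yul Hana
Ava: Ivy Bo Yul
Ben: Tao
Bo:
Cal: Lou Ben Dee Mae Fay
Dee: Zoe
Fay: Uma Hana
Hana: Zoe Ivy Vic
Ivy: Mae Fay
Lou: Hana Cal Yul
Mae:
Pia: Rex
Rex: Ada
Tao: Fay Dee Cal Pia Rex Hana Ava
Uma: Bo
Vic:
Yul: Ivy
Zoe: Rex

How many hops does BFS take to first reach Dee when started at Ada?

2

Level 0: Ada
Level 1: Hana, Rex, Tao, Yul, Zoe
Level 2: Ava, Cal, Dee, Fay, Ivy, Pia, Vic
Level 3: Ben, Bo, Lou, Mae, Uma
Dee first appears at level 2.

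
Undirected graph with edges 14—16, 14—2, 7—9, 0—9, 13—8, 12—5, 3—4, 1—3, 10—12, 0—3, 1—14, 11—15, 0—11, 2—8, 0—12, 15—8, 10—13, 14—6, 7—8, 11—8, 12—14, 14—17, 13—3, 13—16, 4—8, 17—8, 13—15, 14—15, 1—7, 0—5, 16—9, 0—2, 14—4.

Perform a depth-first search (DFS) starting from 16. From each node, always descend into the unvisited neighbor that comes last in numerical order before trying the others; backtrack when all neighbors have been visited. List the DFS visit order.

16 → 14 → 17 → 8 → 15 → 13 → 10 → 12 → 5 → 0 → 11 → 9 → 7 → 1 → 3 → 4 → 2 → 6

Visit 16
16 → 14
14 → 17
17 → 8
8 → 15
15 → 13
13 → 10
10 → 12
12 → 5
5 → 0
0 → 11
0 → 9
9 → 7
7 → 1
1 → 3
3 → 4
0 → 2
14 → 6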